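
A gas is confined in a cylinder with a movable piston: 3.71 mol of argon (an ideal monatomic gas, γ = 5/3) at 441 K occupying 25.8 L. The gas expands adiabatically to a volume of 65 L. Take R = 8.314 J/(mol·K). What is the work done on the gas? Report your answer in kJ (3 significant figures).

Adiabatic: TV^(γ−1) = const with γ = 5/3.
T₂ = T₁ (V₁/V₂)^(γ−1) = 441 × (25.8/65)^0.667 = 441 × 0.5401 = 238.2 K.
W_by = nCᵥ(T₁ − T₂) = (3.71)(12.47)(441 − 238.2) = 9384 J.
Work on gas = −W_by = -9384 J.

W ≈ -9.38 kJ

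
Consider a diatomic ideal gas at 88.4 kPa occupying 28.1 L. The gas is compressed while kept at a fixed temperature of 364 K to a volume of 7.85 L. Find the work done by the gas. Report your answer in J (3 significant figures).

Isothermal: W = nRT ln(V₂/V₁) = P₁V₁ ln(V₂/V₁).
P₁V₁ = (88.4 kPa)(28.1 L) = 2484 J.
W = 2484 × ln(7.85/28.1) = 2484 × -1.275
W_by_gas = -3168 J.

W ≈ -3170 J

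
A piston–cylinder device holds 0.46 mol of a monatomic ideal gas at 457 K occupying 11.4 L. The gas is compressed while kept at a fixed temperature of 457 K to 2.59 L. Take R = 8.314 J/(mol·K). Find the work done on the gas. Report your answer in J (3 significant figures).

W ≈ 2590 J

Isothermal: W = nRT ln(V₂/V₁).
W = (0.46)(8.314)(457) × ln(2.59/11.4)
  = 1748 × -1.482
W_by_gas = -2590 J; work on gas = −W_by = 2590 J.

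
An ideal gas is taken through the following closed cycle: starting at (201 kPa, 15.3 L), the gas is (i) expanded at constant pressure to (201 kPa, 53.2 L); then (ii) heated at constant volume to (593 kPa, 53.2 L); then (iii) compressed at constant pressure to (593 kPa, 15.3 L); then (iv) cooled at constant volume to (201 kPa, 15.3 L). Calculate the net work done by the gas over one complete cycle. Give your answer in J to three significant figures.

Constant-volume legs do no work.
W(i) = (201)(53.2 − 15.3) = 7618 J; W(iii) = (593)(15.3 − 53.2) = -22475 J.
W_net = 7618 − 22475 = -14857 J (the counter-clockwise enclosed area).

W_net ≈ -14900 J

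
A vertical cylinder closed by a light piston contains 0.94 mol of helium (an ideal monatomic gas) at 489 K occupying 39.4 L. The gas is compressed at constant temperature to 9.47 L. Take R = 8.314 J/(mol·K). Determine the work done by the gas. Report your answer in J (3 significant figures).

Isothermal: W = nRT ln(V₂/V₁).
W = (0.94)(8.314)(489) × ln(9.47/39.4)
  = 3822 × -1.426
W_by_gas = -5448 J.

W ≈ -5450 J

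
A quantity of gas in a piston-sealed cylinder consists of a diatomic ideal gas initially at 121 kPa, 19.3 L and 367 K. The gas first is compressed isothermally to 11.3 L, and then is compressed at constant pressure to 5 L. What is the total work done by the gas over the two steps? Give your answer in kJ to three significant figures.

Step 1 (isothermal): W = P₁V₁ ln(V₂/V₁) = (2335) ln(11.3/19.3) = -1250 J.
After step 1: P = 206.7 kPa, V = 11.3 L, T = 367 K.
Step 2 (isobaric): W = PΔV = (206.7 kPa)(5 − 11.3 L) = -1302 J.
W_total = -1250 − 1302 = -2552 J.

W_total ≈ -2.55 kJ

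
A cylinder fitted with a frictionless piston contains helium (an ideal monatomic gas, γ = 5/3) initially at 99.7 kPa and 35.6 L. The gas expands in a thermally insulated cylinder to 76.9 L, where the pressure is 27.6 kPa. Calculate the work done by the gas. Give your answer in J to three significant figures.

W ≈ 2140 J

Adiabatic: W = (P₁V₁ − P₂V₂)/(γ − 1) with γ = 5/3.
P₁V₁ = 3549 J, P₂V₂ = 2122 J.
W = (3549 − 2122) / 0.6667 = 2140 J.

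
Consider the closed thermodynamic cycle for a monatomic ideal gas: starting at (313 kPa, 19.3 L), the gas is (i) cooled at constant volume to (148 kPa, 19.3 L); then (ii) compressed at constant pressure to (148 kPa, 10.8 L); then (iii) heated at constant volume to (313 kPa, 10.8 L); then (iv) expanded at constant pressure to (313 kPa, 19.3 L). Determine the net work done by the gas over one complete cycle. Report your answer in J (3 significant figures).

W_net ≈ 1400 J

Constant-volume legs do no work.
W(ii) = (148)(10.8 − 19.3) = -1258 J; W(iv) = (313)(19.3 − 10.8) = 2660 J.
W_net = -1258 + 2660 = 1402 J (the clockwise enclosed area).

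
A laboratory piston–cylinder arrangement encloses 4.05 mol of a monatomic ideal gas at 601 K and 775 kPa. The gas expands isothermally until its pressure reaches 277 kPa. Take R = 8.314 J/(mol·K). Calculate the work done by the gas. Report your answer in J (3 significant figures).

W ≈ 20800 J

Isothermal process: W = nRT ln(V₂/V₁) = nRT ln(P₁/P₂).
W = (4.05)(8.314)(601) × ln(775/277)
  = 20237 × ln(2.798) = 20237 × 1.029
W_by_gas = 20820 J.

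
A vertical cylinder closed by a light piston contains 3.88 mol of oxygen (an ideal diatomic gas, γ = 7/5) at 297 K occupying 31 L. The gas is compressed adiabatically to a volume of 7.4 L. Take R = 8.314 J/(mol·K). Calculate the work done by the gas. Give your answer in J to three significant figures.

W ≈ -18500 J

Adiabatic: TV^(γ−1) = const with γ = 7/5.
T₂ = T₁ (V₁/V₂)^(γ−1) = 297 × (31/7.4)^0.4 = 297 × 1.774 = 526.8 K.
W_by = nCᵥ(T₁ − T₂) = (3.88)(20.79)(297 − 526.8) = -18529 J.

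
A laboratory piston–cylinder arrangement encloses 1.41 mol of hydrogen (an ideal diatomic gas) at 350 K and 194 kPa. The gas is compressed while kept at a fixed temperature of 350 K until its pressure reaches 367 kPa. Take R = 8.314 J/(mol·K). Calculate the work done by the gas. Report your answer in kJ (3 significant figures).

Isothermal process: W = nRT ln(V₂/V₁) = nRT ln(P₁/P₂).
W = (1.41)(8.314)(350) × ln(194/367)
  = 4103 × ln(0.5286) = 4103 × -0.6375
W_by_gas = -2616 J.

W ≈ -2.62 kJ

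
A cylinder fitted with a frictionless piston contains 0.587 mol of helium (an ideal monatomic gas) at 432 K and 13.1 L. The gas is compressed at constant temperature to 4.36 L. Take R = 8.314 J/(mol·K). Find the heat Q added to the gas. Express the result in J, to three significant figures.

Isothermal ⇒ ΔU = 0, so Q = W = nRT ln(V₂/V₁).
Q = (0.587)(8.314)(432) ln(4.36/13.1) = 2108 × -1.1 = -2319 J.

Q ≈ -2320 J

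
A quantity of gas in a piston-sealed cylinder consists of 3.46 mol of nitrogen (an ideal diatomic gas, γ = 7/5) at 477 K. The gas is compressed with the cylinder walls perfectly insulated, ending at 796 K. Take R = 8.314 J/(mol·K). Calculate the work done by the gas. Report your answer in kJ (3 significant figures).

Adiabatic ⇒ Q = 0, so W_by = −ΔU = nCᵥ(T₁ − T₂).
Cᵥ = 5R/2 = 20.79 J/(mol·K).
W = (3.46)(20.79)(477 − 796) = -22941 J.

W ≈ -22.9 kJ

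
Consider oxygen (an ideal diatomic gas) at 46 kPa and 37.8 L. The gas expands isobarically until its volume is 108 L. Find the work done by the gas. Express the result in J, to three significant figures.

Isobaric: W = P ΔV.
W = (46 kPa)(108 − 37.8 L) = (46)(70.2) = 3229 J.

W ≈ 3230 J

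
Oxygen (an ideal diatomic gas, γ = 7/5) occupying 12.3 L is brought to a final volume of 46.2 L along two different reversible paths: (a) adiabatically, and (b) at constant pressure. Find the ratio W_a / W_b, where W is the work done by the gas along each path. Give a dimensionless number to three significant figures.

W_a / W_b ≈ 0.373

Path (a) adiabatic: W = P₁V₁(1 − (V₁/V₂)^(γ−1))/(γ−1) → W_a/(P₁V₁) = 1.028.
Path (b) isobaric: W = P₁(V₂ − V₁) → W_b/(P₁V₁) = 2.756.
W_a / W_b = 1.028 / 2.756 = 0.3728.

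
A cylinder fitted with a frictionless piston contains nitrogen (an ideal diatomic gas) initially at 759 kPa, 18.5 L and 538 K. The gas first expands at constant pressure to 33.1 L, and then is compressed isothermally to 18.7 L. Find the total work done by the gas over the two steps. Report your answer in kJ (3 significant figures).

W_total ≈ -3.26 kJ

Step 1 (isobaric): W = PΔV = (759 kPa)(33.1 − 18.5 L) = 11081 J.
After step 1: P = 759 kPa, V = 33.1 L, T = 962.6 K.
Step 2 (isothermal): W = P₁V₁ ln(V₂/V₁) = (25123) ln(18.7/33.1) = -14345 J.
W_total = 11081 − 14345 = -3264 J.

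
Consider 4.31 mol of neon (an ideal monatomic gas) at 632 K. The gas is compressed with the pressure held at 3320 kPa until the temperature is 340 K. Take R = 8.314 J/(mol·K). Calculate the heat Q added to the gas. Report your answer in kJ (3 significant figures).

Q ≈ -26.2 kJ

Isobaric: W = nRΔT = (4.31)(8.314)(-292) = -10463 J.
ΔU = nCᵥΔT with Cᵥ = 3R/2: ΔU = (4.31)(12.47)(-292) = -15695 J.
Q = ΔU + W = -15695 − 10463 = -26158 J.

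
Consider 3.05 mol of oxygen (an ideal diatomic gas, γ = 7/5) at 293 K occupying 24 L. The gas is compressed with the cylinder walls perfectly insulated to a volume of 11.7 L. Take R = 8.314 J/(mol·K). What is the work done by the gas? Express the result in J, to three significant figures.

W ≈ -6180 J

Adiabatic: TV^(γ−1) = const with γ = 7/5.
T₂ = T₁ (V₁/V₂)^(γ−1) = 293 × (24/11.7)^0.4 = 293 × 1.333 = 390.6 K.
W_by = nCᵥ(T₁ − T₂) = (3.05)(20.79)(293 − 390.6) = -6184 J.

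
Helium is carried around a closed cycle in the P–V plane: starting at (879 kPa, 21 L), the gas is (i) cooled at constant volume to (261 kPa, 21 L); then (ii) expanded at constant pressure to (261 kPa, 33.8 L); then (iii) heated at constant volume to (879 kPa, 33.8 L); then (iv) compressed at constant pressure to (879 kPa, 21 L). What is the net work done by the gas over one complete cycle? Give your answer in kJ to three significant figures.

Constant-volume legs do no work.
W(ii) = (261)(33.8 − 21) = 3341 J; W(iv) = (879)(21 − 33.8) = -11251 J.
W_net = 3341 − 11251 = -7910 J (the counter-clockwise enclosed area).

W_net ≈ -7.91 kJ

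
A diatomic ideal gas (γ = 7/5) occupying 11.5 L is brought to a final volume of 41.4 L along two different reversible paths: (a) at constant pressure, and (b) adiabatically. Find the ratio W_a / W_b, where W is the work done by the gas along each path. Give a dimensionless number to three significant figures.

Path (a) isobaric: W = P₁(V₂ − V₁) → W_a/(P₁V₁) = 2.6.
Path (b) adiabatic: W = P₁V₁(1 − (V₁/V₂)^(γ−1))/(γ−1) → W_b/(P₁V₁) = 1.002.
W_a / W_b = 2.6 / 1.002 = 2.594.

W_a / W_b ≈ 2.59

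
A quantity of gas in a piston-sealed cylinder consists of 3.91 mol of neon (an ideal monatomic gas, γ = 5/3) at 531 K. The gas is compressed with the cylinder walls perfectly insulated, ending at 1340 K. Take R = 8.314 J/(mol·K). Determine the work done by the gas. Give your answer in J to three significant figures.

W ≈ -39400 J

Adiabatic ⇒ Q = 0, so W_by = −ΔU = nCᵥ(T₁ − T₂).
Cᵥ = 3R/2 = 12.47 J/(mol·K).
W = (3.91)(12.47)(531 − 1340) = -39448 J.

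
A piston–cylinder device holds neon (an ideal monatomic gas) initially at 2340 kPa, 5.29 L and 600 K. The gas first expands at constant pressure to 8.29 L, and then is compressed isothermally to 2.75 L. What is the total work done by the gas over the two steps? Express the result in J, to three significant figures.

Step 1 (isobaric): W = PΔV = (2340 kPa)(8.29 − 5.29 L) = 7020 J.
After step 1: P = 2340 kPa, V = 8.29 L, T = 940.3 K.
Step 2 (isothermal): W = P₁V₁ ln(V₂/V₁) = (19399) ln(2.75/8.29) = -21405 J.
W_total = 7020 − 21405 = -14385 J.

W_total ≈ -14400 J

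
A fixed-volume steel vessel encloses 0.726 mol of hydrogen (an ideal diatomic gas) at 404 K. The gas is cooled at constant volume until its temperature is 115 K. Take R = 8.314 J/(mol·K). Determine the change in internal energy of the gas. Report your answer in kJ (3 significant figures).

ΔU ≈ -4.36 kJ

Constant volume ⇒ W = 0, so Q = ΔU = nCᵥΔT with Cᵥ = 5R/2 = 20.79 J/(mol·K).
ΔU = (0.726)(20.79)(115 − 404) = -4361 J.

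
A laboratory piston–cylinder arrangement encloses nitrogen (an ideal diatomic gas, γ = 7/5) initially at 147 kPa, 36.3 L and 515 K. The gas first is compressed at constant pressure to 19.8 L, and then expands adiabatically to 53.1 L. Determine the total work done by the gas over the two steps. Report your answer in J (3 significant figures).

W_total ≈ -53.0 J

Step 1 (isobaric): W = PΔV = (147 kPa)(19.8 − 36.3 L) = -2425 J.
After step 1: P = 147 kPa, V = 19.8 L, T = 280.9 K.
Step 2 (adiabatic): W = (P₁V₁ − P₂V₂)/(γ−1) = (2911 − 1962)/0.4 = 2372 J.
W_total = -2425 + 2372 = -53 J.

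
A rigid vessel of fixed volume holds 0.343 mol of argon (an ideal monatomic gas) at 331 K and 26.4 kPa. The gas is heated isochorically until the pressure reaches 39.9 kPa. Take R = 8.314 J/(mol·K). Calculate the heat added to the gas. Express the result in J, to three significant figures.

Constant volume ⇒ W = 0, so Q = ΔU = nCᵥΔT with Cᵥ = 3R/2 = 12.47 J/(mol·K).
At constant V, T₂/T₁ = P₂/P₁ ⇒ ΔT = T₁(P₂/P₁ − 1) = 331·(39.9/26.4 − 1) = 169.3 K.
ΔU = (0.343)(12.47)(169.3) = 724 J.

Q ≈ 724 J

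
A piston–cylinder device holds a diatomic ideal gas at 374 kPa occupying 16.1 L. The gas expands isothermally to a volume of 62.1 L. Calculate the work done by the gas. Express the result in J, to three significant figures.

Isothermal: W = nRT ln(V₂/V₁) = P₁V₁ ln(V₂/V₁).
P₁V₁ = (374 kPa)(16.1 L) = 6021 J.
W = 6021 × ln(62.1/16.1) = 6021 × 1.35
W_by_gas = 8128 J.

W ≈ 8130 J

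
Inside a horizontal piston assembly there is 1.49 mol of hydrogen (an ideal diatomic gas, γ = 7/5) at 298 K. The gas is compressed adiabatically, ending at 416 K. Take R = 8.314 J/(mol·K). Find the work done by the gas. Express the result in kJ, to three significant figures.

Adiabatic ⇒ Q = 0, so W_by = −ΔU = nCᵥ(T₁ − T₂).
Cᵥ = 5R/2 = 20.79 J/(mol·K).
W = (1.49)(20.79)(298 − 416) = -3654 J.

W ≈ -3.65 kJ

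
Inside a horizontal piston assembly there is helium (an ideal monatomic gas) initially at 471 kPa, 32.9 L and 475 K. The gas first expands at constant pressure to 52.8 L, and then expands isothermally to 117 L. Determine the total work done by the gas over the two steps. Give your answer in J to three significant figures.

W_total ≈ 29200 J

Step 1 (isobaric): W = PΔV = (471 kPa)(52.8 − 32.9 L) = 9373 J.
After step 1: P = 471 kPa, V = 52.8 L, T = 762.3 K.
Step 2 (isothermal): W = P₁V₁ ln(V₂/V₁) = (24869) ln(117/52.8) = 19787 J.
W_total = 9373 + 19787 = 29160 J.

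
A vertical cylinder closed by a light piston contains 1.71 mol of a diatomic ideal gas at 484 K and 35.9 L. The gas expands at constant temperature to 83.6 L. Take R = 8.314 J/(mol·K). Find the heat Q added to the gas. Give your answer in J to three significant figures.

Q ≈ 5820 J

Isothermal ⇒ ΔU = 0, so Q = W = nRT ln(V₂/V₁).
Q = (1.71)(8.314)(484) ln(83.6/35.9) = 6881 × 0.8453 = 5817 J.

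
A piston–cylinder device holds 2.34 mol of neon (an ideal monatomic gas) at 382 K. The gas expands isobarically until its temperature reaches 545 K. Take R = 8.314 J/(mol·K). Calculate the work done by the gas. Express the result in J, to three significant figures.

Isobaric: W = P ΔV = nR ΔT.
W = (2.34)(8.314)(545 − 382) = 3171 J.

W ≈ 3170 J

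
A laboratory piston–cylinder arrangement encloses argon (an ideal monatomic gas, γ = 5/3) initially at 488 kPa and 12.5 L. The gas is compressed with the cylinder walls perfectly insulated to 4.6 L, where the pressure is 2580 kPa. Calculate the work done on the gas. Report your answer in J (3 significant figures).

W ≈ 8650 J

Adiabatic: W = (P₁V₁ − P₂V₂)/(γ − 1) with γ = 5/3.
P₁V₁ = 6100 J, P₂V₂ = 11868 J.
W = (6100 − 11868) / 0.6667 = -8652 J.
Work on gas = −W_by = 8652 J.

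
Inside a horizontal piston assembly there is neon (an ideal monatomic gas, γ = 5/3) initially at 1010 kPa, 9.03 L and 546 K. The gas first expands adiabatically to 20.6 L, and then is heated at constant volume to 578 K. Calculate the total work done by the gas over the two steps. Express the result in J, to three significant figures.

W_total ≈ 5790 J

Step 1 (adiabatic): W = (P₁V₁ − P₂V₂)/(γ−1) = (9120 − 5263)/0.667 = 5786 J.
Step 2 (isochoric): W = 0 (constant volume).
W_total = 5786 + 0 = 5786 J.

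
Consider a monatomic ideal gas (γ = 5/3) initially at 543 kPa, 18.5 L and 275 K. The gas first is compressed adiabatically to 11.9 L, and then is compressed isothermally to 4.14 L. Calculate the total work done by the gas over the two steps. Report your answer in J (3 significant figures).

W_total ≈ -19400 J

Step 1 (adiabatic): W = (P₁V₁ − P₂V₂)/(γ−1) = (10046 − 13481)/0.667 = -5153 J.
After step 1: P = 1133 kPa, V = 11.9 L, T = 369 K.
Step 2 (isothermal): W = P₁V₁ ln(V₂/V₁) = (13481) ln(4.14/11.9) = -14234 J.
W_total = -5153 − 14234 = -19387 J.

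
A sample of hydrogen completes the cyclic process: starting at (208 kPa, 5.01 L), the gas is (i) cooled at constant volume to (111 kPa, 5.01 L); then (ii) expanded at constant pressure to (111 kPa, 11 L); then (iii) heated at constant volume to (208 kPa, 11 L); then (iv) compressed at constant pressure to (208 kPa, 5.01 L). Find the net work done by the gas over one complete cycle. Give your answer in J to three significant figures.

W_net ≈ -581 J

Constant-volume legs do no work.
W(ii) = (111)(11 − 5.01) = 664.9 J; W(iv) = (208)(5.01 − 11) = -1246 J.
W_net = 664.9 − 1246 = -581 J (the counter-clockwise enclosed area).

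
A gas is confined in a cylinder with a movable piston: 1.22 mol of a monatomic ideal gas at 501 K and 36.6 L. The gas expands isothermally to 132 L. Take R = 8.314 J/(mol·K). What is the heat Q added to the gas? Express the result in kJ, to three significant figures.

Isothermal ⇒ ΔU = 0, so Q = W = nRT ln(V₂/V₁).
Q = (1.22)(8.314)(501) ln(132/36.6) = 5082 × 1.283 = 6519 J.

Q ≈ 6.52 kJ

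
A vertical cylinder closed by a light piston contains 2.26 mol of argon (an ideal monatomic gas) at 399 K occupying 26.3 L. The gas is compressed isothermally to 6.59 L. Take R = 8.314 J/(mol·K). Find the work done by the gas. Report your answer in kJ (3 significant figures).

W ≈ -10.4 kJ

Isothermal: W = nRT ln(V₂/V₁).
W = (2.26)(8.314)(399) × ln(6.59/26.3)
  = 7497 × -1.384
W_by_gas = -10376 J.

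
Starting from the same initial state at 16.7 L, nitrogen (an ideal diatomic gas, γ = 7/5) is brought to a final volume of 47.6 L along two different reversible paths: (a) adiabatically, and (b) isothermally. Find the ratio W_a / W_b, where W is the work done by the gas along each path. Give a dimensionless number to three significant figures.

W_a / W_b ≈ 0.817

Path (a) adiabatic: W = P₁V₁(1 − (V₁/V₂)^(γ−1))/(γ−1) → W_a/(P₁V₁) = 0.8557.
Path (b) isothermal: W = P₁V₁ ln(V₂/V₁) → W_b/(P₁V₁) = 1.047.
W_a / W_b = 0.8557 / 1.047 = 0.8169.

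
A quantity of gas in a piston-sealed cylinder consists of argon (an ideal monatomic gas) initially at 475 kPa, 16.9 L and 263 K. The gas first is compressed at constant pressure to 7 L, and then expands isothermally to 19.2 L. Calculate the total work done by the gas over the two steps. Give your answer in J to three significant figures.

Step 1 (isobaric): W = PΔV = (475 kPa)(7 − 16.9 L) = -4702 J.
After step 1: P = 475 kPa, V = 7 L, T = 108.9 K.
Step 2 (isothermal): W = P₁V₁ ln(V₂/V₁) = (3325) ln(19.2/7) = 3355 J.
W_total = -4702 + 3355 = -1348 J.

W_total ≈ -1350 J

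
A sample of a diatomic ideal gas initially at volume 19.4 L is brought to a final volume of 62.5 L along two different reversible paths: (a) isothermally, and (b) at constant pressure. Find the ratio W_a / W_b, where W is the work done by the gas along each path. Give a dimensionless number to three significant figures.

Path (a) isothermal: W = P₁V₁ ln(V₂/V₁) → W_a/(P₁V₁) = 1.17.
Path (b) isobaric: W = P₁(V₂ − V₁) → W_b/(P₁V₁) = 2.222.
W_a / W_b = 1.17 / 2.222 = 0.5266.

W_a / W_b ≈ 0.527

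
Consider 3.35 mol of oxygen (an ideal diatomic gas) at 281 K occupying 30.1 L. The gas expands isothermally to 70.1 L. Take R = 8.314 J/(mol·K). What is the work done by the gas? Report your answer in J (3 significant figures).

W ≈ 6620 J

Isothermal: W = nRT ln(V₂/V₁).
W = (3.35)(8.314)(281) × ln(70.1/30.1)
  = 7826 × 0.8454
W_by_gas = 6616 J.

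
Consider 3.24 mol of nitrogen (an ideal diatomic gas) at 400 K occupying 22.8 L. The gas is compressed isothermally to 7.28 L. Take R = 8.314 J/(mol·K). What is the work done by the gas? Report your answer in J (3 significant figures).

Isothermal: W = nRT ln(V₂/V₁).
W = (3.24)(8.314)(400) × ln(7.28/22.8)
  = 10775 × -1.142
W_by_gas = -12301 J.

W ≈ -12300 J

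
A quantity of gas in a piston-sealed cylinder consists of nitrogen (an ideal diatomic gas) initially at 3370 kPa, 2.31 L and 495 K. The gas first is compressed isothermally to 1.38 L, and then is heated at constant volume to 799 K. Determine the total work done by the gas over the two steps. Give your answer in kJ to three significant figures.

W_total ≈ -4.01 kJ

Step 1 (isothermal): W = P₁V₁ ln(V₂/V₁) = (7785) ln(1.38/2.31) = -4010 J.
Step 2 (isochoric): W = 0 (constant volume).
W_total = -4010 + 0 = -4010 J.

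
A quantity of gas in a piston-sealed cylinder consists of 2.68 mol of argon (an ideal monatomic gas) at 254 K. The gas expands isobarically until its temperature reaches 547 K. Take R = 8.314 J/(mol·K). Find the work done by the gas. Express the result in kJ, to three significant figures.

Isobaric: W = P ΔV = nR ΔT.
W = (2.68)(8.314)(547 − 254) = 6528 J.

W ≈ 6.53 kJ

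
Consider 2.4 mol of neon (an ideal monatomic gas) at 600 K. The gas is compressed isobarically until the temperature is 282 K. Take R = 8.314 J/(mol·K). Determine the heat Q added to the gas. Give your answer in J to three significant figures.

Q ≈ -15900 J

Isobaric: W = nRΔT = (2.4)(8.314)(-318) = -6345 J.
ΔU = nCᵥΔT with Cᵥ = 3R/2: ΔU = (2.4)(12.47)(-318) = -9518 J.
Q = ΔU + W = -9518 − 6345 = -15863 J.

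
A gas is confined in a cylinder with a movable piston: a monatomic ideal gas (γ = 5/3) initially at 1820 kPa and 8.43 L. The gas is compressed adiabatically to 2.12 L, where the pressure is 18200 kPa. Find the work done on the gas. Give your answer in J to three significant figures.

W ≈ 34900 J

Adiabatic: W = (P₁V₁ − P₂V₂)/(γ − 1) with γ = 5/3.
P₁V₁ = 15343 J, P₂V₂ = 38584 J.
W = (15343 − 38584) / 0.6667 = -34862 J.
Work on gas = −W_by = 34862 J.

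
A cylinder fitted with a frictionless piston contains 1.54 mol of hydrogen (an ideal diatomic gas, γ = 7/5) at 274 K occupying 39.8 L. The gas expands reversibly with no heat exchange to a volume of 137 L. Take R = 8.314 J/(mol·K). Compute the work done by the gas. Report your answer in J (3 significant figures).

Adiabatic: TV^(γ−1) = const with γ = 7/5.
T₂ = T₁ (V₁/V₂)^(γ−1) = 274 × (39.8/137)^0.4 = 274 × 0.6099 = 167.1 K.
W_by = nCᵥ(T₁ − T₂) = (1.54)(20.79)(274 − 167.1) = 3421 J.

W ≈ 3420 J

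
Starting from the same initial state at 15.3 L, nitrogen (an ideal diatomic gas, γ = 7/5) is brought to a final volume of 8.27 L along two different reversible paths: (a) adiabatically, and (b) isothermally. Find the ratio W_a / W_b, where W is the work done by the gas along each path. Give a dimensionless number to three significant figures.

Path (a) adiabatic: W = P₁V₁(1 − (V₁/V₂)^(γ−1))/(γ−1) → W_a/(P₁V₁) = -0.6975.
Path (b) isothermal: W = P₁V₁ ln(V₂/V₁) → W_b/(P₁V₁) = -0.6152.
W_a / W_b = -0.6975 / -0.6152 = 1.134.

W_a / W_b ≈ 1.13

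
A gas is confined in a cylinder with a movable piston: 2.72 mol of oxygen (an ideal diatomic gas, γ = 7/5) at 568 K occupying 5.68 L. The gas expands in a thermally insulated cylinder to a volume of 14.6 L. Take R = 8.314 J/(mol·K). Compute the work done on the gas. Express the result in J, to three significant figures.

W ≈ -10100 J

Adiabatic: TV^(γ−1) = const with γ = 7/5.
T₂ = T₁ (V₁/V₂)^(γ−1) = 568 × (5.68/14.6)^0.4 = 568 × 0.6855 = 389.4 K.
W_by = nCᵥ(T₁ − T₂) = (2.72)(20.79)(568 − 389.4) = 10100 J.
Work on gas = −W_by = -10100 J.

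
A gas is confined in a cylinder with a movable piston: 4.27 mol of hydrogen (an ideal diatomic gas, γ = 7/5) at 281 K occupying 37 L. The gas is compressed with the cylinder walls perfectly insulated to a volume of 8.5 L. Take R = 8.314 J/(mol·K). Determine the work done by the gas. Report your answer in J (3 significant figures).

Adiabatic: TV^(γ−1) = const with γ = 7/5.
T₂ = T₁ (V₁/V₂)^(γ−1) = 281 × (37/8.5)^0.4 = 281 × 1.801 = 506.1 K.
W_by = nCᵥ(T₁ − T₂) = (4.27)(20.79)(281 − 506.1) = -19976 J.

W ≈ -20000 J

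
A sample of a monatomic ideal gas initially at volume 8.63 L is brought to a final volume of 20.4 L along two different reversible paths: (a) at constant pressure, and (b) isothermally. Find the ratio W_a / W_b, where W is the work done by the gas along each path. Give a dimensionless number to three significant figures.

Path (a) isobaric: W = P₁(V₂ − V₁) → W_a/(P₁V₁) = 1.364.
Path (b) isothermal: W = P₁V₁ ln(V₂/V₁) → W_b/(P₁V₁) = 0.8603.
W_a / W_b = 1.364 / 0.8603 = 1.585.

W_a / W_b ≈ 1.59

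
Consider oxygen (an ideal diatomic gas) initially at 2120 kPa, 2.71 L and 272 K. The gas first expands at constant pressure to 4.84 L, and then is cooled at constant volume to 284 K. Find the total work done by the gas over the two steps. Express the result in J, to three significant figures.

Step 1 (isobaric): W = PΔV = (2120 kPa)(4.84 − 2.71 L) = 4516 J.
Step 2 (isochoric): W = 0 (constant volume).
W_total = 4516 + 0 = 4516 J.

W_total ≈ 4520 J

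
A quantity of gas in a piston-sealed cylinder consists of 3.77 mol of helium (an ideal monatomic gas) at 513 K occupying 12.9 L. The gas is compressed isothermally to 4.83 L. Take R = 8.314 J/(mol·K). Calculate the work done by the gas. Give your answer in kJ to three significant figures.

Isothermal: W = nRT ln(V₂/V₁).
W = (3.77)(8.314)(513) × ln(4.83/12.9)
  = 16079 × -0.9824
W_by_gas = -15796 J.

W ≈ -15.8 kJ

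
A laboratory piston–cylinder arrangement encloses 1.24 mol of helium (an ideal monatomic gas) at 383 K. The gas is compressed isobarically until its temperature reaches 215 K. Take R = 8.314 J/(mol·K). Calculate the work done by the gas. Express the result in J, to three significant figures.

Isobaric: W = P ΔV = nR ΔT.
W = (1.24)(8.314)(215 − 383) = -1732 J.

W ≈ -1730 J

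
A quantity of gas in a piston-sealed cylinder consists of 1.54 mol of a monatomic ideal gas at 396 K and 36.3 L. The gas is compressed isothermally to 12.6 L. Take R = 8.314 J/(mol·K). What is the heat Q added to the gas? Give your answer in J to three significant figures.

Isothermal ⇒ ΔU = 0, so Q = W = nRT ln(V₂/V₁).
Q = (1.54)(8.314)(396) ln(12.6/36.3) = 5070 × -1.058 = -5365 J.

Q ≈ -5360 J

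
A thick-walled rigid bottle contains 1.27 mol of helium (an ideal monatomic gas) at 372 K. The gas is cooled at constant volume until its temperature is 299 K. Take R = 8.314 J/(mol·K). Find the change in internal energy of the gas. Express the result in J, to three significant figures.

Constant volume ⇒ W = 0, so Q = ΔU = nCᵥΔT with Cᵥ = 3R/2 = 12.47 J/(mol·K).
ΔU = (1.27)(12.47)(299 − 372) = -1156 J.

ΔU ≈ -1160 J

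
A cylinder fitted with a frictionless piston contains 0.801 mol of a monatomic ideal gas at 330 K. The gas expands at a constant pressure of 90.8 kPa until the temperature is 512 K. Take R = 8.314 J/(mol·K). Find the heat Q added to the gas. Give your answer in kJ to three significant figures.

Isobaric: W = nRΔT = (0.801)(8.314)(182) = 1212 J.
ΔU = nCᵥΔT with Cᵥ = 3R/2: ΔU = (0.801)(12.47)(182) = 1818 J.
Q = ΔU + W = 1818 + 1212 = 3030 J.

Q ≈ 3.03 kJ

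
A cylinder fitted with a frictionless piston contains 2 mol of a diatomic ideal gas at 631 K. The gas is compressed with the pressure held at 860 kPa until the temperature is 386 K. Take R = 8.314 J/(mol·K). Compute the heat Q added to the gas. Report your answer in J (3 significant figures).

Q ≈ -14300 J

Isobaric: W = nRΔT = (2)(8.314)(-245) = -4074 J.
ΔU = nCᵥΔT with Cᵥ = 5R/2: ΔU = (2)(20.79)(-245) = -10185 J.
Q = ΔU + W = -10185 − 4074 = -14259 J.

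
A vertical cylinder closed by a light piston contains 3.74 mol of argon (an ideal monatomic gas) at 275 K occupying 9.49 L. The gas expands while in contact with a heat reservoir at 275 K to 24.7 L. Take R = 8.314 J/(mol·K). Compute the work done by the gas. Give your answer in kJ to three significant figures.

W ≈ 8.18 kJ

Isothermal: W = nRT ln(V₂/V₁).
W = (3.74)(8.314)(275) × ln(24.7/9.49)
  = 8551 × 0.9566
W_by_gas = 8180 J.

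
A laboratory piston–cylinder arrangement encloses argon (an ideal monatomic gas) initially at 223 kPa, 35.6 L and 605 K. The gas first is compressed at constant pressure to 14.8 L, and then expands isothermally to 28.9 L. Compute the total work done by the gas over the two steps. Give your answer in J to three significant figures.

Step 1 (isobaric): W = PΔV = (223 kPa)(14.8 − 35.6 L) = -4638 J.
After step 1: P = 223 kPa, V = 14.8 L, T = 251.5 K.
Step 2 (isothermal): W = P₁V₁ ln(V₂/V₁) = (3300) ln(28.9/14.8) = 2209 J.
W_total = -4638 + 2209 = -2430 J.

W_total ≈ -2430 J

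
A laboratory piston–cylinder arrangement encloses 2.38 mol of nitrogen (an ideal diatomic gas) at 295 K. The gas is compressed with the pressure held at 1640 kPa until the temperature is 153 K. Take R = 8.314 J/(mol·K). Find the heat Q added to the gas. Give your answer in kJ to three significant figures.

Q ≈ -9.83 kJ

Isobaric: W = nRΔT = (2.38)(8.314)(-142) = -2810 J.
ΔU = nCᵥΔT with Cᵥ = 5R/2: ΔU = (2.38)(20.79)(-142) = -7024 J.
Q = ΔU + W = -7024 − 2810 = -9834 J.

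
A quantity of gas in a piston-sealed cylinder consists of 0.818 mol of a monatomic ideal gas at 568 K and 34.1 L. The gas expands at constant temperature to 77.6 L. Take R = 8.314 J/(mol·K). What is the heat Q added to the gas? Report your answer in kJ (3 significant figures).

Q ≈ 3.18 kJ

Isothermal ⇒ ΔU = 0, so Q = W = nRT ln(V₂/V₁).
Q = (0.818)(8.314)(568) ln(77.6/34.1) = 3863 × 0.8223 = 3176 J.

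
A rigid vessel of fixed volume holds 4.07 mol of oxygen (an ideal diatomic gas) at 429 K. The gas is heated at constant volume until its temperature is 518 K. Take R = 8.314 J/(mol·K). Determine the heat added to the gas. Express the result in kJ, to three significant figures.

Constant volume ⇒ W = 0, so Q = ΔU = nCᵥΔT with Cᵥ = 5R/2 = 20.79 J/(mol·K).
ΔU = (4.07)(20.79)(518 − 429) = 7529 J.

Q ≈ 7.53 kJ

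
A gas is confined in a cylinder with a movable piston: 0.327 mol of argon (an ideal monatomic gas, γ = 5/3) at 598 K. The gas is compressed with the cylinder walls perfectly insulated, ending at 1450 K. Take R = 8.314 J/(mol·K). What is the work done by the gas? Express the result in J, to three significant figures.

Adiabatic ⇒ Q = 0, so W_by = −ΔU = nCᵥ(T₁ − T₂).
Cᵥ = 3R/2 = 12.47 J/(mol·K).
W = (0.327)(12.47)(598 − 1450) = -3474 J.

W ≈ -3470 J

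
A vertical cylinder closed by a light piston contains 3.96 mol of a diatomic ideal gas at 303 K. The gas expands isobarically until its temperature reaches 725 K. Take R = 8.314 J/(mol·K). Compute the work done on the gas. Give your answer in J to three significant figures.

W ≈ -13900 J

Isobaric: W = P ΔV = nR ΔT.
W = (3.96)(8.314)(725 − 303) = 13894 J.
Work on gas = −W_by = -13894 J.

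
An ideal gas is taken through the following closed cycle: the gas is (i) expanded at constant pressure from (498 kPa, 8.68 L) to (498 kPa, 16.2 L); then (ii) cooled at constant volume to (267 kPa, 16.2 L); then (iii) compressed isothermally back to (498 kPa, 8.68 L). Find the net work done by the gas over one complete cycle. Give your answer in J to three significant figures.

W_net ≈ 1050 J

Leg (i): W = PΔV = (498)(16.2 − 8.68) = 3745 J.
Leg (ii): W = 0.
Leg (iii): W = PᵢVᵢ ln(V_f/Vᵢ) = (4325) ln(8.68/16.2) = -2699 J.
W_net = 3745 − 2699 = 1046 J.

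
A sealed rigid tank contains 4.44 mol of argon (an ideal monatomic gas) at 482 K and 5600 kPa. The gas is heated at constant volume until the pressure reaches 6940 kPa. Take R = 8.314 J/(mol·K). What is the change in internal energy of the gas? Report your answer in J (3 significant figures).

ΔU ≈ 6390 J

Constant volume ⇒ W = 0, so Q = ΔU = nCᵥΔT with Cᵥ = 3R/2 = 12.47 J/(mol·K).
At constant V, T₂/T₁ = P₂/P₁ ⇒ ΔT = T₁(P₂/P₁ − 1) = 482·(6940/5600 − 1) = 115.3 K.
ΔU = (4.44)(12.47)(115.3) = 6386 J.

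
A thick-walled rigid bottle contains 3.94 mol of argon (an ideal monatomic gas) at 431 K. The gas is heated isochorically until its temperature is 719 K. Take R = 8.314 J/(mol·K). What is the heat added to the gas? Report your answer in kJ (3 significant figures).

Q ≈ 14.2 kJ

Constant volume ⇒ W = 0, so Q = ΔU = nCᵥΔT with Cᵥ = 3R/2 = 12.47 J/(mol·K).
ΔU = (3.94)(12.47)(719 − 431) = 14151 J.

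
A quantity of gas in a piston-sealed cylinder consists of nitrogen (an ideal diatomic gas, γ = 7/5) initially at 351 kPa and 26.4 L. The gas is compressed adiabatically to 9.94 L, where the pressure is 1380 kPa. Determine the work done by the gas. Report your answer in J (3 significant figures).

W ≈ -11100 J

Adiabatic: W = (P₁V₁ − P₂V₂)/(γ − 1) with γ = 7/5.
P₁V₁ = 9266 J, P₂V₂ = 13717 J.
W = (9266 − 13717) / 0.4 = -11127 J.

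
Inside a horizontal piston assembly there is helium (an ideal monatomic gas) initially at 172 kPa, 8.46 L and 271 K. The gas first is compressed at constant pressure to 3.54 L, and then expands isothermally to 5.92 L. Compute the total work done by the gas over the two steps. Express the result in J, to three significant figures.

Step 1 (isobaric): W = PΔV = (172 kPa)(3.54 − 8.46 L) = -846.2 J.
After step 1: P = 172 kPa, V = 3.54 L, T = 113.4 K.
Step 2 (isothermal): W = P₁V₁ ln(V₂/V₁) = (608.9) ln(5.92/3.54) = 313.1 J.
W_total = -846.2 + 313.1 = -533.1 J.

W_total ≈ -533 J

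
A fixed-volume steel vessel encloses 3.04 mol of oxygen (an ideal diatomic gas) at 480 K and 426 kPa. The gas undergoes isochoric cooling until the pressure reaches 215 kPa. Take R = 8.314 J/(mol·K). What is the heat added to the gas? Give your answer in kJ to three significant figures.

Q ≈ -15.0 kJ

Constant volume ⇒ W = 0, so Q = ΔU = nCᵥΔT with Cᵥ = 5R/2 = 20.79 J/(mol·K).
At constant V, T₂/T₁ = P₂/P₁ ⇒ ΔT = T₁(P₂/P₁ − 1) = 480·(215/426 − 1) = -237.7 K.
ΔU = (3.04)(20.79)(-237.7) = -15022 J.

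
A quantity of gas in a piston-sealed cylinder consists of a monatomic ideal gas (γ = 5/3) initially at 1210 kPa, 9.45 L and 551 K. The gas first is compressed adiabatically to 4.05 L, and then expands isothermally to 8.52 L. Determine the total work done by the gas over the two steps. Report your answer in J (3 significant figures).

W_total ≈ 1940 J

Step 1 (adiabatic): W = (P₁V₁ − P₂V₂)/(γ−1) = (11434 − 20116)/0.667 = -13022 J.
After step 1: P = 4967 kPa, V = 4.05 L, T = 969.3 K.
Step 2 (isothermal): W = P₁V₁ ln(V₂/V₁) = (20116) ln(8.52/4.05) = 14960 J.
W_total = -13022 + 14960 = 1938 J.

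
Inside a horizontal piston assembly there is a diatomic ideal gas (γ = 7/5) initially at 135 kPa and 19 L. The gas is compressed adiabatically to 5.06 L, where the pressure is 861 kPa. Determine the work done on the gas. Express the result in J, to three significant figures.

Adiabatic: W = (P₁V₁ − P₂V₂)/(γ − 1) with γ = 7/5.
P₁V₁ = 2565 J, P₂V₂ = 4357 J.
W = (2565 − 4357) / 0.4 = -4479 J.
Work on gas = −W_by = 4479 J.

W ≈ 4480 J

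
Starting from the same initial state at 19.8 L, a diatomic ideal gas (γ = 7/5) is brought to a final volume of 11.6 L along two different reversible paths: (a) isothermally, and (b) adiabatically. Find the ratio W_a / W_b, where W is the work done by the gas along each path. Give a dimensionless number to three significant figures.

W_a / W_b ≈ 0.897

Path (a) isothermal: W = P₁V₁ ln(V₂/V₁) → W_a/(P₁V₁) = -0.5347.
Path (b) adiabatic: W = P₁V₁(1 − (V₁/V₂)^(γ−1))/(γ−1) → W_b/(P₁V₁) = -0.5962.
W_a / W_b = -0.5347 / -0.5962 = 0.8969.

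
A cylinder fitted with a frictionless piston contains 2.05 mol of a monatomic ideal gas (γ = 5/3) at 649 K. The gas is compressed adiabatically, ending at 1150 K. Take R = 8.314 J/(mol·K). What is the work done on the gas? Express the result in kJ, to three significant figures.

W ≈ 12.8 kJ

Adiabatic ⇒ Q = 0, so W_by = −ΔU = nCᵥ(T₁ − T₂).
Cᵥ = 3R/2 = 12.47 J/(mol·K).
W = (2.05)(12.47)(649 − 1150) = -12808 J.
Work on gas = −W_by = 12808 J.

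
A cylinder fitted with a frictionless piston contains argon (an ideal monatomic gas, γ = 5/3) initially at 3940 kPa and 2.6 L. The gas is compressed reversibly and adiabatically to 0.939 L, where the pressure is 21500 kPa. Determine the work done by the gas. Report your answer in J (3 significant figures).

W ≈ -14900 J

Adiabatic: W = (P₁V₁ − P₂V₂)/(γ − 1) with γ = 5/3.
P₁V₁ = 10244 J, P₂V₂ = 20188 J.
W = (10244 − 20188) / 0.6667 = -14917 J.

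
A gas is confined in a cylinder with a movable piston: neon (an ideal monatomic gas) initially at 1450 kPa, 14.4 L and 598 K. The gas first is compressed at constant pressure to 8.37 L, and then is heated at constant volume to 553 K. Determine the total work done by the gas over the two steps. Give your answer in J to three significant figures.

W_total ≈ -8740 J

Step 1 (isobaric): W = PΔV = (1450 kPa)(8.37 − 14.4 L) = -8744 J.
Step 2 (isochoric): W = 0 (constant volume).
W_total = -8744 + 0 = -8744 J.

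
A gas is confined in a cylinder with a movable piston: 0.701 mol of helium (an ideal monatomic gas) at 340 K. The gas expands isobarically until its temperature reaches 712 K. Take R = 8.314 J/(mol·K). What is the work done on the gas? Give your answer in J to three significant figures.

W ≈ -2170 J

Isobaric: W = P ΔV = nR ΔT.
W = (0.701)(8.314)(712 − 340) = 2168 J.
Work on gas = −W_by = -2168 J.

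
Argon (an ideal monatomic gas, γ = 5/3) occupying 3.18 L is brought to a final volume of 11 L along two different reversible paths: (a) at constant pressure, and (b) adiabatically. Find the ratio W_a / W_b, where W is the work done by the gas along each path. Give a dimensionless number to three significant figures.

W_a / W_b ≈ 2.91

Path (a) isobaric: W = P₁(V₂ − V₁) → W_a/(P₁V₁) = 2.459.
Path (b) adiabatic: W = P₁V₁(1 − (V₁/V₂)^(γ−1))/(γ−1) → W_b/(P₁V₁) = 0.8442.
W_a / W_b = 2.459 / 0.8442 = 2.913.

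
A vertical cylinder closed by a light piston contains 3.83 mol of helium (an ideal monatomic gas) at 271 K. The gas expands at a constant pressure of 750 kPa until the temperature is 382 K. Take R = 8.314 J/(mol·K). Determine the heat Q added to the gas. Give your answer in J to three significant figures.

Isobaric: W = nRΔT = (3.83)(8.314)(111) = 3535 J.
ΔU = nCᵥΔT with Cᵥ = 3R/2: ΔU = (3.83)(12.47)(111) = 5302 J.
Q = ΔU + W = 5302 + 3535 = 8836 J.

Q ≈ 8840 J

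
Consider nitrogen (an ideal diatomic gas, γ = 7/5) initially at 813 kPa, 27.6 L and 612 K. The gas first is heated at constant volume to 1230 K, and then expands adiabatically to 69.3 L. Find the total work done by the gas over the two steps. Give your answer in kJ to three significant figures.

W_total ≈ 34.7 kJ

Step 1 (isochoric): W = 0 (constant volume).
After step 1: P = 1634 kPa (V unchanged).
Step 2 (adiabatic): W = (P₁V₁ − P₂V₂)/(γ−1) = (45098 − 31205)/0.4 = 34732 J.
W_total = 0 + 34732 = 34732 J.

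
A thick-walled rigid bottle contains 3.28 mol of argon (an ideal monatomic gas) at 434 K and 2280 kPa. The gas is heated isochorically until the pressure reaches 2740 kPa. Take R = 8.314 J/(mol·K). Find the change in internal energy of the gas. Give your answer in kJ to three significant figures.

Constant volume ⇒ W = 0, so Q = ΔU = nCᵥΔT with Cᵥ = 3R/2 = 12.47 J/(mol·K).
At constant V, T₂/T₁ = P₂/P₁ ⇒ ΔT = T₁(P₂/P₁ − 1) = 434·(2740/2280 − 1) = 87.56 K.
ΔU = (3.28)(12.47)(87.56) = 3582 J.

ΔU ≈ 3.58 kJ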